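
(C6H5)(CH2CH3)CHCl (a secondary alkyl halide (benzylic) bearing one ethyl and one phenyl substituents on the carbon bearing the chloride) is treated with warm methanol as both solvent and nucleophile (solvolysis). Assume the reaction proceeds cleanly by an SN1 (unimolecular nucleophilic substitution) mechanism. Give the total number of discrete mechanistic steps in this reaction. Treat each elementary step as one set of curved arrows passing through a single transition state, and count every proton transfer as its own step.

3

Step 1: Ionisation: the C–Cl σ-bond cleaves heterolytically; both bonding electrons depart with Cl⁻, leaving a secondary carbocation at the α-carbon.
(No 1,2-shift: no single shift to an adjacent carbon would give a more stable cation.)
Step 2: Nucleophilic capture: the oxygen of CH3OH bonds to the cationic carbon, producing an oxonium-ion intermediate.
Step 3: Proton transfer from the O–H of the oxonium ion to a solvent molecule delivers the neutral ether.
Total: 3 elementary steps.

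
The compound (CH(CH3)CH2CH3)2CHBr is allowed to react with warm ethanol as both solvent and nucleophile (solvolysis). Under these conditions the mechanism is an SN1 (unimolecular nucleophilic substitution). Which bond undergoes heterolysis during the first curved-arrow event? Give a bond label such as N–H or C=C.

Step 1: Rate-determining heterolysis of the C–Br bond gives Br⁻ and a secondary carbocation.
The bond broken in this step is the C–Br bond.

C–Br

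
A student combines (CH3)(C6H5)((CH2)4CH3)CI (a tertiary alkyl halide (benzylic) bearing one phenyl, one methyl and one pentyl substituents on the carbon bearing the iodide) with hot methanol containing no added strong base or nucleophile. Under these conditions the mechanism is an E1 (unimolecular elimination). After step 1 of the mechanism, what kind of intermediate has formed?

Step 1: The C–I bond breaks with both electrons going to the iodide; I⁻ leaves and a tertiary carbocation remains.
After step 1 the species present is a tertiary carbocation.

tertiary carbocation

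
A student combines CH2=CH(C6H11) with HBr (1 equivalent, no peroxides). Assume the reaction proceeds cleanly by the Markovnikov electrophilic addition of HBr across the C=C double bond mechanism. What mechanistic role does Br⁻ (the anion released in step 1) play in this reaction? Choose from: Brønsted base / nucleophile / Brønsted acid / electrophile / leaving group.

nucleophile

Step 3: The Br⁻ anion donates a lone pair to the carbocation, forming the new C–Br σ-bond and giving the neutral alkyl halide.
Br⁻ (the anion released in step 1) donates an electron pair to form a new σ-bond to carbon — it is the nucleophile.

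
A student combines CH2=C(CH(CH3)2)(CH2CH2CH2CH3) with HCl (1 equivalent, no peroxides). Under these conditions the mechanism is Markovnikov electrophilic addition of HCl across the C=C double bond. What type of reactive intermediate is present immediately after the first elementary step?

tertiary carbocation

Step 1: The π electrons of the C=C bond attack a proton of HCl; Markovnikov addition places the new C–H on the less-substituted alkene carbon, so the positive charge ends up on the more-substituted carbon — a tertiary carbocation. The H–Cl bond breaks heterolytically, releasing Cl⁻.
After step 1 the species present is a tertiary carbocation.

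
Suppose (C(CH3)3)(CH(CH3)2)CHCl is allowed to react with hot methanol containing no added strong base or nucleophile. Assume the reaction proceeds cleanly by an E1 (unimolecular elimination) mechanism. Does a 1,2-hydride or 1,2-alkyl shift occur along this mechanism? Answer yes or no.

yes

The first-formed carbocation is secondary.
The adjacent isopropyl carbon already bears 2 other carbon substituents and has a hydrogen to migrate; after a 1,2-hydride shift from that carbon the positive charge sits on a tertiary centre.
Tertiary is more stable than secondary, so the shift occurs.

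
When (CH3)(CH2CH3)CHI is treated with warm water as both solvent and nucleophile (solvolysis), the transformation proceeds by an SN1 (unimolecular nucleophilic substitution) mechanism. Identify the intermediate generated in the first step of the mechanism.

secondary carbocation

Step 1: The C–I bond breaks with both electrons going to the iodide; I⁻ leaves and a secondary carbocation remains.
After step 1 the species present is a secondary carbocation.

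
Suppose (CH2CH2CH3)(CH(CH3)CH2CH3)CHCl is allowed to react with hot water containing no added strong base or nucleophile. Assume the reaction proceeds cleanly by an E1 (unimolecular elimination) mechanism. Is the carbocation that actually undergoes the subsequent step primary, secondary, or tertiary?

Step 1: The C–Cl bond breaks with both electrons going to the chloride; Cl⁻ leaves and a secondary carbocation remains.
Step 2: A hydride (H with its bonding pair) migrates from the adjacent sec-butyl carbon to the cationic centre — a 1,2-hydride shift — upgrading the secondary cation to a tertiary one.
The cation rearranges from secondary to tertiary via a 1,2-hydride shift from the adjacent sec-butyl carbon; the tertiary cation is what reacts next.

tertiary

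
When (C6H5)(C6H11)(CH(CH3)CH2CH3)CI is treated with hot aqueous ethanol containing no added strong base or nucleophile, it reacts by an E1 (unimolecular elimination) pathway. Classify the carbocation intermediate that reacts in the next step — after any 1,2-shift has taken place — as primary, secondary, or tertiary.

Step 1: Rate-determining heterolysis of the C–I bond gives I⁻ and a tertiary carbocation.
No single 1,2-shift to an adjacent carbon would give a more-substituted cation, so no rearrangement occurs.

tertiary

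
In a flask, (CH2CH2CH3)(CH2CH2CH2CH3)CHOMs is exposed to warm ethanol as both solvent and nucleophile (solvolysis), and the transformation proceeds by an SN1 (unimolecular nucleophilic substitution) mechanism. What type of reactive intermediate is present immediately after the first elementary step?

Step 1: Unassisted departure of MsO⁻ (taking the C–O bonding pair) generates a secondary carbocation.
After step 1 the species present is a secondary carbocation.

secondary carbocation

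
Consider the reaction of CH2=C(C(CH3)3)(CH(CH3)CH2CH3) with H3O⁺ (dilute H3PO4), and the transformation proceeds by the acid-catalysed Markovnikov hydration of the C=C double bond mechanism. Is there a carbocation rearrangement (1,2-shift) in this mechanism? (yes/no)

no

The first-formed carbocation is tertiary.
No single 1,2-shift to an adjacent carbon would produce a more-substituted cation than the one already present, so no rearrangement occurs.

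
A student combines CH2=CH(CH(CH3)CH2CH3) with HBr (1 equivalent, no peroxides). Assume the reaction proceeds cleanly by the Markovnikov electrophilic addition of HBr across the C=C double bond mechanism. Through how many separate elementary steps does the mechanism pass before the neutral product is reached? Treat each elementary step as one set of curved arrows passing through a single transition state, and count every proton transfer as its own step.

3

Step 1: Protonation of the alkene by HBr: the π bond acts as the nucleophile and picks up H⁺, giving the more stable (Markovnikov) secondary carbocation. The H–Br bond breaks heterolytically, releasing Br⁻.
Step 2: A 1,2-hydride shift from the adjacent sec-butyl carbon moves the positive charge from the secondary centre to an adjacent carbon, generating a more stable tertiary carbocation.
Step 3: Nucleophilic attack by Br⁻ on the carbocation completes the addition, giving R–Br.
Total: 3 elementary steps.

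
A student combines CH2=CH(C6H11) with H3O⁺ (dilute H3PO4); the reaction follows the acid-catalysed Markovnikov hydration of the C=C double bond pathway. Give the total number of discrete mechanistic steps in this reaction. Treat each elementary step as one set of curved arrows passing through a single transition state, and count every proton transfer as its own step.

Step 1: Protonation of the alkene by H3O⁺: the π bond acts as the nucleophile and picks up H⁺, giving the more stable (Markovnikov) secondary carbocation. H2O is released.
Step 2: A 1,2-hydride shift from the adjacent cyclohexyl carbon moves the positive charge from the secondary centre to an adjacent carbon, generating a more stable tertiary carbocation.
Step 3: Water acts as the nucleophile: an oxygen lone pair bonds to the cationic carbon, giving an oxonium-ion intermediate.
Step 4: Proton transfer from the O–H of the oxonium ion to H2O completes the catalytic cycle and yields the alcohol.
Total: 4 elementary steps.

4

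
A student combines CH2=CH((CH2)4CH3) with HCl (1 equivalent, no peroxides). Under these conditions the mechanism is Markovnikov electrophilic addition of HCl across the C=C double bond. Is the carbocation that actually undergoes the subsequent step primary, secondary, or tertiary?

Step 1: Electrophilic addition begins with the π(C=C) electrons forming a bond to the proton of HCl. Following Markovnikov's rule, the resulting cation is secondary. The H–Cl bond breaks heterolytically, releasing Cl⁻.
No single 1,2-shift to an adjacent carbon would give a more-substituted cation, so no rearrangement occurs.

secondary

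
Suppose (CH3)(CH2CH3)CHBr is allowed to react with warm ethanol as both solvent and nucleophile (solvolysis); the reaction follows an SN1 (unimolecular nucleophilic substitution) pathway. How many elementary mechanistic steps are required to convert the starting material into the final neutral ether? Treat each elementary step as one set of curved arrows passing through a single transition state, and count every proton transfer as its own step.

3

Step 1: Ionisation: the C–Br σ-bond cleaves heterolytically; both bonding electrons depart with Br⁻, leaving a secondary carbocation at the α-carbon.
(No 1,2-shift: no single shift to an adjacent carbon would give a more stable cation.)
Step 2: CH3CH2OH donates an oxygen lone pair into the empty p orbital of the cation, giving a protonated ether (an oxonium ion).
Step 3: Proton transfer from the O–H of the oxonium ion to a solvent molecule delivers the neutral ether.
Total: 3 elementary steps.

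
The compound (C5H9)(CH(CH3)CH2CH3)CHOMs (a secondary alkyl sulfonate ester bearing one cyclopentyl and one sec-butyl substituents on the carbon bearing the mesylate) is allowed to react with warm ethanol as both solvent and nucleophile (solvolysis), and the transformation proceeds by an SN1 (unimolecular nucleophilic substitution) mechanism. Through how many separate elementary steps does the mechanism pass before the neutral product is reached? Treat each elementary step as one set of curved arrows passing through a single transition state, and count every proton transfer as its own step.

4

Step 1: Ionisation: the C–O σ-bond cleaves heterolytically; both bonding electrons depart with MsO⁻, leaving a secondary carbocation at the α-carbon.
Step 2: Carbocation rearrangement: a 1,2-hydride shift from the adjacent cyclopentyl carbon converts the initially-formed secondary cation into the more stable tertiary cation.
Step 3: A lone pair on the oxygen of CH3CH2OH attacks the carbocation, forming a new C–O σ-bond and an oxonium ion.
Step 4: Proton transfer from the O–H of the oxonium ion to a solvent molecule delivers the neutral ether.
Total: 4 elementary steps.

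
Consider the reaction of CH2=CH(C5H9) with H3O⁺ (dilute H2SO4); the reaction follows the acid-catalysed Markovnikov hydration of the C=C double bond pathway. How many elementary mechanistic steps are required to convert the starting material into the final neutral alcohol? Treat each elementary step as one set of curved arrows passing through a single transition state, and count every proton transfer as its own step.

Step 1: Electrophilic addition begins with the π(C=C) electrons forming a bond to the proton of H3O⁺. Following Markovnikov's rule, the resulting cation is secondary. H2O is released.
Step 2: A hydride (H with its bonding pair) migrates from the adjacent cyclopentyl carbon to the cationic centre — a 1,2-hydride shift — upgrading the secondary cation to a tertiary one.
Step 3: Water acts as the nucleophile: an oxygen lone pair bonds to the cationic carbon, giving an oxonium-ion intermediate.
Step 4: Deprotonation of the oxonium ion by a water molecule delivers the neutral alcohol and regenerates the acid catalyst.
Total: 4 elementary steps.

4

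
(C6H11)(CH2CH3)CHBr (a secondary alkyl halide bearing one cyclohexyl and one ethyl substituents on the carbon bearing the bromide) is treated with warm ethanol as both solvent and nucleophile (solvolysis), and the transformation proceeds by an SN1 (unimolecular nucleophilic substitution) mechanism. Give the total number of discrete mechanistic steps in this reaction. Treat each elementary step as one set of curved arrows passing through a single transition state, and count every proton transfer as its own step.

4

Step 1: Rate-determining heterolysis of the C–Br bond gives Br⁻ and a secondary carbocation.
Step 2: A 1,2-hydride shift from the adjacent cyclohexyl carbon moves the positive charge from the secondary centre to an adjacent carbon, generating a more stable tertiary carbocation.
Step 3: CH3CH2OH donates an oxygen lone pair into the empty p orbital of the cation, giving a protonated ether (an oxonium ion).
Step 4: Deprotonation of the oxonium oxygen by solvent ethanol yields the neutral ether.
Total: 4 elementary steps.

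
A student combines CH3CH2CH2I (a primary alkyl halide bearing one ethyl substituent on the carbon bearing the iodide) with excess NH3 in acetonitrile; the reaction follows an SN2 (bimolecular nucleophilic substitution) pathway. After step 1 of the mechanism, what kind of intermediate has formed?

Step 1: A lone pair on the N of NH3 attacks the α-carbon from the back side while the C–I bond breaks; both bonding electrons leave with I⁻. The product of this concerted step is an alkylammonium ion.
After step 1 the species present is an ammonium ion.

ammonium ion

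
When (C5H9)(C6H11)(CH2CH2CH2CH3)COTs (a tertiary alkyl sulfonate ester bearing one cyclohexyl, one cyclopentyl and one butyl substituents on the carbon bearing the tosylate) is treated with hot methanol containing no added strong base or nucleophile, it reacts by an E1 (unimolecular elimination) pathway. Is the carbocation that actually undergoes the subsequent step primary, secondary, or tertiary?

tertiary

Step 1: Unassisted departure of TsO⁻ (taking the C–O bonding pair) generates a tertiary carbocation.
No single 1,2-shift to an adjacent carbon would give a more-substituted cation, so no rearrangement occurs.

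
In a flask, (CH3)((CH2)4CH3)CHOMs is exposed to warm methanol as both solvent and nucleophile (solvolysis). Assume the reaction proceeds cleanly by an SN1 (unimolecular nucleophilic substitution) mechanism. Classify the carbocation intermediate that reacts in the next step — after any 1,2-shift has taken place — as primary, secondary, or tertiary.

secondary

Step 1: Unassisted departure of MsO⁻ (taking the C–O bonding pair) generates a secondary carbocation.
No single 1,2-shift to an adjacent carbon would give a more-substituted cation, so no rearrangement occurs.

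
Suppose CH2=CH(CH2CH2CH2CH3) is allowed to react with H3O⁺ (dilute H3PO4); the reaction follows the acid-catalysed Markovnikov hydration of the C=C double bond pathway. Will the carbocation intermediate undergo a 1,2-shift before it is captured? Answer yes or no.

no

The first-formed carbocation is secondary.
No single 1,2-shift to an adjacent carbon would produce a more-substituted cation than the one already present, so no rearrangement occurs.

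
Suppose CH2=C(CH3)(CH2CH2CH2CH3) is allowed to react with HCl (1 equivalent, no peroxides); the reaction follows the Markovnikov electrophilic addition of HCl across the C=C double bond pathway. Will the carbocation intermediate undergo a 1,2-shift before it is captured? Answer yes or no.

The first-formed carbocation is tertiary.
No single 1,2-shift to an adjacent carbon would produce a more-substituted cation than the one already present, so no rearrangement occurs.

no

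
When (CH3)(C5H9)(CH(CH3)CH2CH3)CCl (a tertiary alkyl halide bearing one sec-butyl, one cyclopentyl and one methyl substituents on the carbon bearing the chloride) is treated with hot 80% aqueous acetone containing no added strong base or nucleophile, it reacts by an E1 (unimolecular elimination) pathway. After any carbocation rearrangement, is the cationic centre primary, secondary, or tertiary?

Step 1: Ionisation: the C–Cl σ-bond cleaves heterolytically; both bonding electrons depart with Cl⁻, leaving a tertiary carbocation at the α-carbon.
No single 1,2-shift to an adjacent carbon would give a more-substituted cation, so no rearrangement occurs.

tertiary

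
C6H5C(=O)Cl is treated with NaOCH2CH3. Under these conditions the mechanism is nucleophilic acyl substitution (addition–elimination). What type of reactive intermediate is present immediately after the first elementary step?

tetrahedral intermediate

Step 1: Nucleophilic addition of CH3CH2O⁻ to the acyl carbon breaks the π(C=O) bond and yields a tetrahedral, anionic intermediate.
After step 1 the species present is a tetrahedral intermediate.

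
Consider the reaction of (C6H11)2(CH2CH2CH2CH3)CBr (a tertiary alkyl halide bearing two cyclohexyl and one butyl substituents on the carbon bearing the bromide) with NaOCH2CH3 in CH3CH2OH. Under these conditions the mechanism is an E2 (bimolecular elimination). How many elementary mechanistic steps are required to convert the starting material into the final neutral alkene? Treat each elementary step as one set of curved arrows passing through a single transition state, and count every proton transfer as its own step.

Step 1: The strong base CH3CH2O⁻ removes a β-hydrogen; in the same concerted event the electrons of the breaking C–H bond form the new π(C=C) bond and the C–Br σ-bond breaks, expelling Br⁻. Anti-periplanar geometry; one transition state.
Total: 1 elementary step.

1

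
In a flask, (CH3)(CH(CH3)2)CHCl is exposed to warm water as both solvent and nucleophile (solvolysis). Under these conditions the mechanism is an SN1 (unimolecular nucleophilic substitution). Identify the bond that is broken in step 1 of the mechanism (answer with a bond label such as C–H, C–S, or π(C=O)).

Step 1: Unassisted departure of Cl⁻ (taking the C–Cl bonding pair) generates a secondary carbocation.
The bond broken in this step is the C–Cl bond.

C–Cl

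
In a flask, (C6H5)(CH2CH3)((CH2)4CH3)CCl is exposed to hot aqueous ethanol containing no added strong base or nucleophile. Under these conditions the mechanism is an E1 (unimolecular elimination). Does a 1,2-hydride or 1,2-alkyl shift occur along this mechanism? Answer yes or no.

no

The first-formed carbocation is tertiary.
No single 1,2-shift to an adjacent carbon would produce a more-substituted cation than the one already present, so no rearrangement occurs.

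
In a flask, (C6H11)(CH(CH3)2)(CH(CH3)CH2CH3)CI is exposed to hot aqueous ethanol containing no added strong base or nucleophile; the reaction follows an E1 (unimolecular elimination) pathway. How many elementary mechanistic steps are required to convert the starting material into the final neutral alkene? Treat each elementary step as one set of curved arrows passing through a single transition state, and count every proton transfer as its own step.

2

Step 1: The C–I bond breaks with both electrons going to the iodide; I⁻ leaves and a tertiary carbocation remains.
(No 1,2-shift: no single shift to an adjacent carbon would give a more stable cation.)
Step 2: A water (or ethanol) molecule (solvent) deprotonates a β-carbon; as the C–H bond breaks, those electrons form the new alkene π bond.
Total: 2 elementary steps.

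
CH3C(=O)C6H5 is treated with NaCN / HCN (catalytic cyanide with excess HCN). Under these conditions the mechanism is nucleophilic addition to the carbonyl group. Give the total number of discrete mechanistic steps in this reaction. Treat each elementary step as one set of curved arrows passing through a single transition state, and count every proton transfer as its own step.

2

Step 1: Nucleophilic addition: CN⁻ adds to the carbonyl carbon, pushing the π(C=O) electron pair onto oxygen and giving a tetrahedral alkoxide.
Step 2: The alkoxide is protonated in situ by undissociated HCN, yielding a cyanohydrin; the CN⁻ so formed carries on the cycle.
Total: 2 elementary steps.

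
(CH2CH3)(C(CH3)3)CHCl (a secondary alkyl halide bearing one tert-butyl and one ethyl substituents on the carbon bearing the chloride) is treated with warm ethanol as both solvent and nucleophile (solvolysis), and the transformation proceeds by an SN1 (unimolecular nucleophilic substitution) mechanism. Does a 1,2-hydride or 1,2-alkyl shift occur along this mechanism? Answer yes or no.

The first-formed carbocation is secondary.
The adjacent tert-butyl carbon has no hydrogen but bears methyl groups; migration of one methyl with its bonding pair (a 1,2-methyl shift) places the charge on a tertiary centre.
Tertiary is more stable than secondary, so the shift occurs.

yes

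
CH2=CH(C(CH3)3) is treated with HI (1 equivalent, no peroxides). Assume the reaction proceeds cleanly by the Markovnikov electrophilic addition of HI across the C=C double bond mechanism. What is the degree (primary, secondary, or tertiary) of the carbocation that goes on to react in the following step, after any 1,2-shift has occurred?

Step 1: Protonation of the alkene by HI: the π bond acts as the nucleophile and picks up H⁺, giving the more stable (Markovnikov) secondary carbocation. The H–I bond breaks heterolytically, releasing I⁻.
Step 2: A methyl group with its bonding pair migrates from the adjacent tert-butyl carbon to the cationic centre — a 1,2-methyl shift — upgrading the secondary cation to a tertiary one.
The cation rearranges from secondary to tertiary via a 1,2-methyl shift from the adjacent tert-butyl carbon; the tertiary cation is what reacts next.

tertiary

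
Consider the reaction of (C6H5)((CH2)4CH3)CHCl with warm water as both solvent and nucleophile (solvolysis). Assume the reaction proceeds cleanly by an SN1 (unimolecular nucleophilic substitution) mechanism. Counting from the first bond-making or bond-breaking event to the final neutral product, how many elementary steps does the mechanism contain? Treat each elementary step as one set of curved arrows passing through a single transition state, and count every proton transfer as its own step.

Step 1: Ionisation: the C–Cl σ-bond cleaves heterolytically; both bonding electrons depart with Cl⁻, leaving a secondary carbocation at the α-carbon.
(No 1,2-shift: no single shift to an adjacent carbon would give a more stable cation.)
Step 2: Nucleophilic capture: the oxygen of H2O bonds to the cationic carbon, producing an oxonium-ion intermediate.
Step 3: A second solvent molecule removes the proton on oxygen, giving the neutral alcohol product.
Total: 3 elementary steps.

3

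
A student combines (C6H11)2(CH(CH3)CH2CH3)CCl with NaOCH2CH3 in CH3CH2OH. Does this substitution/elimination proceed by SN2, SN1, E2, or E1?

Conditions: a strong base with a tertiary substrate bearing a β-hydrogen.
These conditions are the textbook signature of the E2 pathway.
A strong (often hindered) base removes a β-H in concert with loss of the leaving group — bimolecular elimination.

E2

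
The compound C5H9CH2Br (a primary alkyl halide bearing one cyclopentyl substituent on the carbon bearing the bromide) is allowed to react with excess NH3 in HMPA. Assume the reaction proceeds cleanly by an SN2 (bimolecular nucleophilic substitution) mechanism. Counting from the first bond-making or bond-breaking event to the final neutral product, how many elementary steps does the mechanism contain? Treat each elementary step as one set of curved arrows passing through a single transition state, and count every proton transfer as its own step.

Step 1: A lone pair on the N of NH3 attacks the α-carbon from the back side while the C–Br bond breaks; both bonding electrons leave with Br⁻. The product of this concerted step is an alkylammonium ion.
Step 2: A second equivalent of NH3 removes a proton from the N, giving the neutral product.
Total: 2 elementary steps.

2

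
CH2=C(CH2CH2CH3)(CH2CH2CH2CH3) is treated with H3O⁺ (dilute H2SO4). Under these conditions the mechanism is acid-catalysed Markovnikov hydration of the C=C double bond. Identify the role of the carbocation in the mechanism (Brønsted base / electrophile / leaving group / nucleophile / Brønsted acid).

Step 2: Nucleophilic capture of the cation by H2O produces the protonated alcohol (an oxonium ion).
The carbocation accepts an electron pair into an empty or π* orbital — it is the electrophile.

electrophile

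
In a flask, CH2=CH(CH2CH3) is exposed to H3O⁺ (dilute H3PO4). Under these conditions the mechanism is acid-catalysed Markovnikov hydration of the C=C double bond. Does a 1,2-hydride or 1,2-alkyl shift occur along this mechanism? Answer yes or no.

The first-formed carbocation is secondary.
No single 1,2-shift to an adjacent carbon would produce a more-substituted cation than the one already present, so no rearrangement occurs.

no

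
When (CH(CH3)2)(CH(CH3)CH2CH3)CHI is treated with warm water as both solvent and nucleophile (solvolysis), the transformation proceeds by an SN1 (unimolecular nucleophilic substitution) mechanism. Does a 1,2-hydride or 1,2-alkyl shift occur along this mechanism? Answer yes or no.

yes

The first-formed carbocation is secondary.
The adjacent isopropyl carbon already bears 2 other carbon substituents and has a hydrogen to migrate; after a 1,2-hydride shift from that carbon the positive charge sits on a tertiary centre.
Tertiary is more stable than secondary, so the shift occurs.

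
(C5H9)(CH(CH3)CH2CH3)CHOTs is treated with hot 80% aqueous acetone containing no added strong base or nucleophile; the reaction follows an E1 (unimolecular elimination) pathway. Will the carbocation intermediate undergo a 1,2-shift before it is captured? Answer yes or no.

The first-formed carbocation is secondary.
The adjacent sec-butyl carbon already bears 2 other carbon substituents and has a hydrogen to migrate; after a 1,2-hydride shift from that carbon the positive charge sits on a tertiary centre.
Tertiary is more stable than secondary, so the shift occurs.

yes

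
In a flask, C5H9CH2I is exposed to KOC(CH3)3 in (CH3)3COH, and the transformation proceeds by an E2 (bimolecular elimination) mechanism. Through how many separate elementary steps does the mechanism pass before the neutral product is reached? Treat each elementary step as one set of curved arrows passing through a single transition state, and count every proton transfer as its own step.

Step 1: Concerted anti-periplanar elimination: (CH3)3CO⁻ abstracts a β-H while I⁻ leaves, and the C–H electrons become the new C=C π bond — all in a single transition state.
Total: 1 elementary step.

1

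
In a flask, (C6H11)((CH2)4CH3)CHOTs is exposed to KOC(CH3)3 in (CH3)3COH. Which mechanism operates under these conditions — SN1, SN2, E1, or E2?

E2

Conditions: a strong/bulky base with a secondary substrate bearing a β-hydrogen.
These conditions are the textbook signature of the E2 pathway.
A strong (often hindered) base removes a β-H in concert with loss of the leaving group — bimolecular elimination.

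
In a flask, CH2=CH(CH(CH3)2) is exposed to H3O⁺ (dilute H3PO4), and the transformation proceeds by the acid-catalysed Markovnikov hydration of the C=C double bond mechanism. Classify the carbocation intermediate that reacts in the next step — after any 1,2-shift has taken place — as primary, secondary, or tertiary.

tertiary

Step 1: Electrophilic addition begins with the π(C=C) electrons forming a bond to the proton of H3O⁺. Following Markovnikov's rule, the resulting cation is secondary. H2O is released.
Step 2: Carbocation rearrangement: a 1,2-hydride shift from the adjacent isopropyl carbon converts the initially-formed secondary cation into the more stable tertiary cation.
The cation rearranges from secondary to tertiary via a 1,2-hydride shift from the adjacent isopropyl carbon; the tertiary cation is what reacts next.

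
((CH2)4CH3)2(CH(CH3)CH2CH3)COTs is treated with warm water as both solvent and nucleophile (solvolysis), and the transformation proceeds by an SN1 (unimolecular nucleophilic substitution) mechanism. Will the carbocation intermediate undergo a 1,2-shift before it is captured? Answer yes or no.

no

The first-formed carbocation is tertiary.
No single 1,2-shift to an adjacent carbon would produce a more-substituted cation than the one already present, so no rearrangement occurs.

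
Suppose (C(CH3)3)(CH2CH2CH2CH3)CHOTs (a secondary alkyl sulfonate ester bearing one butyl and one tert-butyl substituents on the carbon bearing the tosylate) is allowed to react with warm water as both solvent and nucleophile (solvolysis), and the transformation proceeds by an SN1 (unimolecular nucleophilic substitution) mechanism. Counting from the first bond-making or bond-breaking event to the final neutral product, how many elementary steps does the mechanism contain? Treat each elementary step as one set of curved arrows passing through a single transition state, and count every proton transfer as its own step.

4

Step 1: Rate-determining heterolysis of the C–O bond gives TsO⁻ and a secondary carbocation.
Step 2: A 1,2-methyl shift from the adjacent tert-butyl carbon moves the positive charge from the secondary centre to an adjacent carbon, generating a more stable tertiary carbocation.
Step 3: Nucleophilic capture: the oxygen of H2O bonds to the cationic carbon, producing an oxonium-ion intermediate.
Step 4: Deprotonation of the oxonium oxygen by solvent water yields the neutral alcohol.
Total: 4 elementary steps.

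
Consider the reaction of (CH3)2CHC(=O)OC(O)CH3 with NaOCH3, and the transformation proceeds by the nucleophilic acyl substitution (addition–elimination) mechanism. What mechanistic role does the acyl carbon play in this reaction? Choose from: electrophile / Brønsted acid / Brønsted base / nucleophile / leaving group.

electrophile

Step 1: CH3O⁻ adds to the carbonyl carbon; the C=O π electrons shift onto oxygen and a tetrahedral alkoxide intermediate forms.
The acyl carbon accepts an electron pair into an empty or π* orbital — it is the electrophile.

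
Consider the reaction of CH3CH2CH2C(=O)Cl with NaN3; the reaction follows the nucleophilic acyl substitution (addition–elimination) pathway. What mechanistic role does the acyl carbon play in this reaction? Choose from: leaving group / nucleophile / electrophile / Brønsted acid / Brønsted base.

Step 1: A lone pair on the N of N3⁻ attacks the electrophilic acyl carbon; the π(C=O) electrons move onto oxygen, giving a tetrahedral intermediate.
The acyl carbon accepts an electron pair into an empty or π* orbital — it is the electrophile.

electrophile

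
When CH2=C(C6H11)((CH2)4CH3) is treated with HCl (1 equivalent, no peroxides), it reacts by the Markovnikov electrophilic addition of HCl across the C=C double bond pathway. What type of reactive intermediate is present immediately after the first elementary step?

tertiary carbocation

Step 1: The π electrons of the C=C bond attack a proton of HCl; Markovnikov addition places the new C–H on the less-substituted alkene carbon, so the positive charge ends up on the more-substituted carbon — a tertiary carbocation. The H–Cl bond breaks heterolytically, releasing Cl⁻.
After step 1 the species present is a tertiary carbocation.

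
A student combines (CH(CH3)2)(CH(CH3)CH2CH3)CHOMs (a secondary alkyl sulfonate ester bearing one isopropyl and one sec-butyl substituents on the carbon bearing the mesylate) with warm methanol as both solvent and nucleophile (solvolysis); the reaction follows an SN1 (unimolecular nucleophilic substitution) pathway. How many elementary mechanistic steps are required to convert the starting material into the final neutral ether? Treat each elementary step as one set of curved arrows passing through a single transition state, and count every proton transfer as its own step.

Step 1: Unassisted departure of MsO⁻ (taking the C–O bonding pair) generates a secondary carbocation.
Step 2: Carbocation rearrangement: a 1,2-hydride shift from the adjacent isopropyl carbon converts the initially-formed secondary cation into the more stable tertiary cation.
Step 3: Nucleophilic capture: the oxygen of CH3OH bonds to the cationic carbon, producing an oxonium-ion intermediate.
Step 4: A second solvent molecule removes the proton on oxygen, giving the neutral ether product.
Total: 4 elementary steps.

4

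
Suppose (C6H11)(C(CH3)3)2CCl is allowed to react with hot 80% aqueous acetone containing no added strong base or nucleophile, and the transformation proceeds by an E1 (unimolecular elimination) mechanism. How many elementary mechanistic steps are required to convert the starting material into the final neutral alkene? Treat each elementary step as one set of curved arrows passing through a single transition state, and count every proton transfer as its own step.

Step 1: Rate-determining heterolysis of the C–Cl bond gives Cl⁻ and a tertiary carbocation.
(No 1,2-shift: no single shift to an adjacent carbon would give a more stable cation.)
Step 2: A water molecule (solvent) deprotonates a β-carbon; as the C–H bond breaks, those electrons form the new alkene π bond.
Total: 2 elementary steps.

2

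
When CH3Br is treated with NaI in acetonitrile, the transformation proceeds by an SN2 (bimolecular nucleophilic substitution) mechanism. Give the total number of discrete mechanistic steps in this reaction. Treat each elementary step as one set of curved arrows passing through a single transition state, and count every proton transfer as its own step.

1

Step 1: Backside attack by I⁻ on the carbon bearing the bromide: the new C–I bond forms as the C–Br bond breaks, with Walden inversion at carbon.
Total: 1 elementary step.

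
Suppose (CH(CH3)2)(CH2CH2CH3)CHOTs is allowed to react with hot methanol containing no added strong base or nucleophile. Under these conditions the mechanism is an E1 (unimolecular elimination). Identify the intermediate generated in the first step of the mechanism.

Step 1: Rate-determining heterolysis of the C–O bond gives TsO⁻ and a secondary carbocation.
After step 1 the species present is a secondary carbocation.

secondary carbocation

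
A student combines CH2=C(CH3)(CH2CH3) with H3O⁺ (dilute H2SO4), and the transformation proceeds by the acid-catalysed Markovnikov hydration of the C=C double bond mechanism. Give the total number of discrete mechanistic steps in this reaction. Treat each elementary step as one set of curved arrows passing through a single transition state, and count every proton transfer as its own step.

3

Step 1: Electrophilic addition begins with the π(C=C) electrons forming a bond to the proton of H3O⁺. Following Markovnikov's rule, the resulting cation is tertiary. H2O is released.
(No 1,2-shift: no single shift to an adjacent carbon would give a more stable cation.)
Step 2: Water acts as the nucleophile: an oxygen lone pair bonds to the cationic carbon, giving an oxonium-ion intermediate.
Step 3: H2O removes a proton from the oxonium oxygen, regenerating H3O⁺ and giving the neutral alcohol.
Total: 3 elementary steps.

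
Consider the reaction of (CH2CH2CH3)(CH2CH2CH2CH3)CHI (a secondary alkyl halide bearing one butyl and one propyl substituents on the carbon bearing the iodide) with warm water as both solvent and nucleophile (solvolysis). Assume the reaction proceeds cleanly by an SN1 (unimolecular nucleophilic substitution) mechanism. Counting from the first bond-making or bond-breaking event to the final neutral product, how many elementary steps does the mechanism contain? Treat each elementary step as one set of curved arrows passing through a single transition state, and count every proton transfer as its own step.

3

Step 1: Ionisation: the C–I σ-bond cleaves heterolytically; both bonding electrons depart with I⁻, leaving a secondary carbocation at the α-carbon.
(No 1,2-shift: no single shift to an adjacent carbon would give a more stable cation.)
Step 2: Nucleophilic capture: the oxygen of H2O bonds to the cationic carbon, producing an oxonium-ion intermediate.
Step 3: A second solvent molecule removes the proton on oxygen, giving the neutral alcohol product.
Total: 3 elementary steps.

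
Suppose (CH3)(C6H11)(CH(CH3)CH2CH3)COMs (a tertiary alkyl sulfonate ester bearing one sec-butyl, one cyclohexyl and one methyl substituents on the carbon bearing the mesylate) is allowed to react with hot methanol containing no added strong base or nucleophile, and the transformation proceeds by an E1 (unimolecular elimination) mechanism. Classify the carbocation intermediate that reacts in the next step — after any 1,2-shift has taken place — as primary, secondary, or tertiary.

Step 1: Rate-determining heterolysis of the C–O bond gives MsO⁻ and a tertiary carbocation.
No single 1,2-shift to an adjacent carbon would give a more-substituted cation, so no rearrangement occurs.

tertiary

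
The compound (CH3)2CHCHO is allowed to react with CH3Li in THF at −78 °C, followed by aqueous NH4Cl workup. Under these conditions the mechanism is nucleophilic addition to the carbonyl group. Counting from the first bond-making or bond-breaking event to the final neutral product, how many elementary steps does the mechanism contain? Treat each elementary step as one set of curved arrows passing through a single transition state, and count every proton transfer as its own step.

2

Step 1: Nucleophilic addition: the carbanion-like carbon of CH3Li adds to the carbonyl carbon, pushing the π(C=O) electron pair onto oxygen and giving a tetrahedral alkoxide.
Step 2: On aqueous NH4Cl workup the alkoxide oxygen is protonated, giving an alcohol.
Total: 2 elementary steps.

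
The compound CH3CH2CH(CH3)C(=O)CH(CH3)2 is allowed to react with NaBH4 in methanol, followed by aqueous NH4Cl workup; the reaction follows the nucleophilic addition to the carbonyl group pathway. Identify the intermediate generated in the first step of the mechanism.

tetrahedral alkoxide intermediate

Step 1: H⁻ (delivered from BH4⁻) attacks the sp² carbonyl carbon; the C=O π bond breaks and the electrons end up as a lone pair on the alkoxide oxygen of the tetrahedral intermediate.
After step 1 the species present is a tetrahedral alkoxide intermediate.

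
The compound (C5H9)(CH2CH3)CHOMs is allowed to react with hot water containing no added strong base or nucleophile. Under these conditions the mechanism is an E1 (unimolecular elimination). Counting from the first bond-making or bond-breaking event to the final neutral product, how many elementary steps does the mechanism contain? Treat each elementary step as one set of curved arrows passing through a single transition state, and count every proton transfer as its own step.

Step 1: The C–O bond breaks with both electrons going to the mesylate; MsO⁻ leaves and a secondary carbocation remains.
Step 2: A 1,2-hydride shift from the adjacent cyclopentyl carbon moves the positive charge from the secondary centre to an adjacent carbon, generating a more stable tertiary carbocation.
Step 3: A weak base (a water molecule from the solvent) removes a proton from a carbon adjacent to the cationic centre; the electrons of that C–H bond become the new π(C=C) bond, giving the alkene.
Total: 3 elementary steps.

3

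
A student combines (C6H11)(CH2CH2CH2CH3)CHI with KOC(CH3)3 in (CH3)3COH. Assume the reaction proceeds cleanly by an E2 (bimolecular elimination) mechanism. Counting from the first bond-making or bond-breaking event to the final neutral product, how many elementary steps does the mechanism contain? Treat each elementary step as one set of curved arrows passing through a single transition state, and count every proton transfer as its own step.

1

Step 1: In one step, (CH3)3CO⁻ pulls off a β-proton, the C–I bond cleaves, and a C=C double bond forms between the α- and β-carbons (E2, anti elimination).
Total: 1 elementary step.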